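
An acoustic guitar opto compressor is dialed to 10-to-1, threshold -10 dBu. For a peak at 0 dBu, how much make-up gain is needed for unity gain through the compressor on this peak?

9 dB

The peak compresses to -10 + 10/10 = -9 dBu.
To reach 0 dBu requires 0 − (-9) = 9 dB of make-up.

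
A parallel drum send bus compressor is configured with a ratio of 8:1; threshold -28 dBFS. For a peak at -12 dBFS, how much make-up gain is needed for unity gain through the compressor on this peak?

14 dB

The peak compresses to -28 + 16/8 = -26 dBFS.
To reach -12 dBFS requires -12 − (-26) = 14 dB of make-up.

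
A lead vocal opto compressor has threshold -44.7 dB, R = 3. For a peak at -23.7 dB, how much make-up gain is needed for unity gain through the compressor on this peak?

Overshoot 21 dB → 21/3 = 7 dB after compression, so the compressed level is -44.7 + 7 = -37.7 dB.
Make-up = target − compressed = -23.7 − (-37.7) = 14 dB.

14 dB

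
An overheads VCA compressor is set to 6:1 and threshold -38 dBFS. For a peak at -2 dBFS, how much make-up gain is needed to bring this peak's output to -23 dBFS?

The peak compresses to -38 + 36/6 = -32 dBFS.
To reach -23 dBFS requires -23 − (-32) = 9 dB of make-up.

9 dB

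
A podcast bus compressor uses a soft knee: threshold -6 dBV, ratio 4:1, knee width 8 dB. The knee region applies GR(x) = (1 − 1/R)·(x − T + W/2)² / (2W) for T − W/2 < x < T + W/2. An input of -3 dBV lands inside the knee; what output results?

x − T + W/2 = -3 − (-6) + 4 = 7.
GR = (1 − 1/4) × 7² / 16 = 0.75 × 49 / 16 = 2.296875 dB.
Output = -3 − 2.296875 = -5.296875 dBV.

-5.296875 dBV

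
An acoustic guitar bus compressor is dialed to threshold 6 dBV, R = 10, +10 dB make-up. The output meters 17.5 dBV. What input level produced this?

Stripping the +10 dB make-up gives 7.5 dBV at the gain stage.
That's 1.5 dB above the 6 dBV threshold.
Input overshoot = R × output overshoot = 15 dB → input = 6 + 15 = 21 dBV.

21 dBV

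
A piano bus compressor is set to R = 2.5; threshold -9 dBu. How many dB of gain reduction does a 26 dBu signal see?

21 dB

The signal is 35 dB above threshold.
At 2.5:1, output sits 35/2.5 = 14 dB above threshold.
Gain reduction = 35 − 14 = 21 dB.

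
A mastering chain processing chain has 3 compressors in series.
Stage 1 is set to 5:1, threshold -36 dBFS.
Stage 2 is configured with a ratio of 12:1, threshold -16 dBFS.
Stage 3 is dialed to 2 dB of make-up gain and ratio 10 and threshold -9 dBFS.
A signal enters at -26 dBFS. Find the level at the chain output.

-32 dBFS

Stage 1: -26 dBFS is 10 dB over -36 dBFS; at 5:1 that becomes 2 dB over, giving -34 dBFS.
Stage 2: -34 dBFS ≤ -16 dBFS, so stage 2 doesn't engage; output -34 dBFS.
Stage 3: below threshold (-34 ≤ -9); passes unchanged; make-up brings it to -32 dBFS.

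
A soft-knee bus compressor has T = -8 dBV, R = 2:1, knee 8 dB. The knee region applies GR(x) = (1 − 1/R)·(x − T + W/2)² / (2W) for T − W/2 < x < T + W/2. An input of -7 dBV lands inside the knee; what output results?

-7.78125 dBV

x − T + W/2 = -7 − (-8) + 4 = 5.
GR = (1 − 1/2) × 5² / 16 = 0.5 × 25 / 16 = 0.78125 dB.
Output = -7 − 0.78125 = -7.78125 dBV.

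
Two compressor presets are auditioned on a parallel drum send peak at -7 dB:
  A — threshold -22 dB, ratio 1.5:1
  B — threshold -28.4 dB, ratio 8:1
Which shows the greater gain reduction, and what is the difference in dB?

B, by 13.725 dB

A: GR = 15 − 15/1.5 = 5 dB.
B: GR = 21.4 − 21.4/8 = 18.725 dB.
Difference: 13.725 dB in favour of B.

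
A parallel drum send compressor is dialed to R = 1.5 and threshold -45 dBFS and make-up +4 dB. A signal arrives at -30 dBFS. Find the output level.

-31 dBFS

The input is 15 dB above the -45 dBFS threshold.
The 15 dB excess becomes 10 dB after 1.5:1 reduction.
That puts the output at -35 dBFS; make-up adds 4 dB, giving -31 dBFS.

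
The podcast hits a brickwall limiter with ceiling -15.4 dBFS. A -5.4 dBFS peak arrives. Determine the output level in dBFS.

-15.4 dBFS

At ∞:1, everything above -15.4 dBFS is held at the ceiling.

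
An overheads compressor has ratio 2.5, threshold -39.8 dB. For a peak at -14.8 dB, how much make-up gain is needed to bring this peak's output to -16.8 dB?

13 dB

Without make-up, output = threshold + overshoot/2.5 = -39.8 + 10 = -29.8 dB.
Gap to target: 13 dB.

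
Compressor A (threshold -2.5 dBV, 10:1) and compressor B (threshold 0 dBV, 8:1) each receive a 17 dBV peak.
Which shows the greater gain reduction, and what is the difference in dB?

A: GR = 19.5 − 19.5/10 = 17.55 dB.
B: GR = 17 − 17/8 = 14.875 dB.
A applies 2.675 dB more gain reduction.

A, by 2.675 dB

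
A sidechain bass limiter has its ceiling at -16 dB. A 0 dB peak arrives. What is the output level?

The limiter clamps the peak to its -16 dB ceiling.

-16 dB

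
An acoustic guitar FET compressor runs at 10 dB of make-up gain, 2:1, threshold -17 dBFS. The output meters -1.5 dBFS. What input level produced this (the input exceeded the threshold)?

Remove make-up: -1.5 − 10 = -11.5 dBFS.
That's 5.5 dB above the -17 dBFS threshold.
Before 2:1 compression the overshoot was 5.5 × 2 = 11 dB, so input = -17 + 11 = -6 dBFS.

-6 dBFS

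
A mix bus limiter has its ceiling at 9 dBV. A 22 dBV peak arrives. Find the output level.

At ∞:1, everything above 9 dBV is held at the ceiling.

9 dBV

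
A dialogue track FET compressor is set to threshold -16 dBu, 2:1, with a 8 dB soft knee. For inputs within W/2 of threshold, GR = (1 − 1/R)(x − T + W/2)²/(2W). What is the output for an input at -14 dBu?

x − T + W/2 = -14 − (-16) + 4 = 6.
GR = (1 − 1/2) × 6² / 16 = 0.5 × 36 / 16 = 1.125 dB.
Output = -14 − 1.125 = -15.125 dBu.

-15.125 dBu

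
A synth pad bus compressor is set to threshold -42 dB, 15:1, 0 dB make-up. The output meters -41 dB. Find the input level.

That's 1 dB above the -42 dB threshold.
Undo the ratio: input overshoot = 1 × 15 = 15 dB, giving input = -27 dB.

-27 dB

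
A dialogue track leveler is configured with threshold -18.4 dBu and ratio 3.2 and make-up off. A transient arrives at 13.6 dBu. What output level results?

-8.4 dBu

The input is 32 dB above the -18.4 dBu threshold.
The 32 dB excess becomes 10 dB after 3.2:1 reduction.
So the level is -18.4 + 10 = -8.4 dBu.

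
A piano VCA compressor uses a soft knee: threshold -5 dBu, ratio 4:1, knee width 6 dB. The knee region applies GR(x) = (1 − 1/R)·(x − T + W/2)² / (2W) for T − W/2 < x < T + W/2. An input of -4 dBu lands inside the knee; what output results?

x − T + W/2 = -4 − (-5) + 3 = 4.
GR = (1 − 1/4) × 4² / 12 = 0.75 × 16 / 12 = 1 dB.
Output = -4 − 1 = -5 dBu.

-5 dBu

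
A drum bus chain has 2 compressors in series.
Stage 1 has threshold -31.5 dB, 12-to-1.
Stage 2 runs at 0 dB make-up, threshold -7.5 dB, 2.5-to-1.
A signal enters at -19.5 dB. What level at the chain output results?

Stage 1: -19.5 dB is 12 dB over -31.5 dB; at 12:1 that becomes 1 dB over, giving -30.5 dB.
Stage 2: -30.5 dB ≤ -7.5 dB, so stage 2 doesn't engage; output -30.5 dB.

-30.5 dB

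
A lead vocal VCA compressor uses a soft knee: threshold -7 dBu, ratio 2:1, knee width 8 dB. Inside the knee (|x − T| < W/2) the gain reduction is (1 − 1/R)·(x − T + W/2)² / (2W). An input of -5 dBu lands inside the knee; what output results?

-6.125 dBu

x − T + W/2 = -5 − (-7) + 4 = 6.
GR = (1 − 1/2) × 6² / 16 = 0.5 × 36 / 16 = 1.125 dB.
Output = -5 − 1.125 = -6.125 dBu.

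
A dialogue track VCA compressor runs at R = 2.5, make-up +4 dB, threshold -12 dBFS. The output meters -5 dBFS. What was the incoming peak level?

Before make-up, the level was -5 − 4 = -9 dBFS.
The compressed level sits -9 − (-12) = 3 dB over threshold.
Undo the ratio: input overshoot = 3 × 2.5 = 7.5 dB, giving input = -4.5 dBFS.

-4.5 dBFS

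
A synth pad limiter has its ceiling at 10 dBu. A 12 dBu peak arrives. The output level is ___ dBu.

A brickwall limiter is an ∞:1 compressor: any input above the ceiling is clamped to 10 dBu.

10 dBu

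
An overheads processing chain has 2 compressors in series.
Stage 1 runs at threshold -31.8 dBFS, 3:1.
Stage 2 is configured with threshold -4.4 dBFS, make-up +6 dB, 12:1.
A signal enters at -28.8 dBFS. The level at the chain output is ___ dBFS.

Stage 1: overshoot 3 dB → 3/3 = 1 dB → -30.8 dBFS.
Stage 2: below threshold (-30.8 ≤ -4.4); passes unchanged; make-up brings it to -24.8 dBFS.

-24.8 dBFS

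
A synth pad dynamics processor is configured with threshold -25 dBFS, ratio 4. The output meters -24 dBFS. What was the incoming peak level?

-21 dBFS

The compressed level sits -24 − (-25) = 1 dB over threshold.
Before 4:1 compression the overshoot was 1 × 4 = 4 dB, so input = -25 + 4 = -21 dBFS.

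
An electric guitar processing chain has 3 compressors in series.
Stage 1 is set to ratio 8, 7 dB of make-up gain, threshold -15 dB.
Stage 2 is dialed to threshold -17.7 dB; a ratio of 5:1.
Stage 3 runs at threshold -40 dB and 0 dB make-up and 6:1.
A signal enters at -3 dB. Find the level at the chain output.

-35.91 dB

Stage 1: overshoot 12 dB → 12/8 = 1.5 dB → -13.5 dB; +7 dB make-up → -6.5 dB.
Stage 2: 11.2 dB above -17.7 dB, reduced 5:1 to 2.24 dB above → -15.46 dB.
Stage 3: -15.46 dB is 24.54 dB over -40 dB; at 6:1 that becomes 4.09 dB over, giving -35.91 dB.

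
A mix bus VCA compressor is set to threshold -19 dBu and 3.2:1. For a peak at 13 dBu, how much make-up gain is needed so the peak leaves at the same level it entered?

Without make-up, output = threshold + overshoot/3.2 = -19 + 10 = -9 dBu.
Gap to target: 22 dB.

22 dB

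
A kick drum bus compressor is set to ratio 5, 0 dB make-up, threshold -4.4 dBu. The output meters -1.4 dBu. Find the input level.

The compressed level sits -1.4 − (-4.4) = 3 dB over threshold.
Before 5:1 compression the overshoot was 3 × 5 = 15 dB, so input = -4.4 + 15 = 10.6 dBu.

10.6 dBu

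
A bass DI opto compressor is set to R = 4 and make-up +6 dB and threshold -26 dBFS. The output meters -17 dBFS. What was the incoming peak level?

-14 dBFS

Before make-up, the level was -17 − 6 = -23 dBFS.
The compressed level sits -23 − (-26) = 3 dB over threshold.
Undo the ratio: input overshoot = 3 × 4 = 12 dB, giving input = -14 dBFS.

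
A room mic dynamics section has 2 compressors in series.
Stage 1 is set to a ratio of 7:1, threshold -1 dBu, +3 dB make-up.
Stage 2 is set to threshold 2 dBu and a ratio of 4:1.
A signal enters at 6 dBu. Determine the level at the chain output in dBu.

2.25 dBu

Stage 1: 7 dB above -1 dBu, reduced 7:1 to 1 dB above → 0 dBu; +3 dB make-up → 3 dBu.
Stage 2: 3 dBu is 1 dB over 2 dBu; at 4:1 that becomes 0.25 dB over, giving 2.25 dBu.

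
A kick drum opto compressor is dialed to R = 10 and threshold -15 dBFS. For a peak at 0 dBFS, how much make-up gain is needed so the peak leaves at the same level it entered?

13.5 dB

Without make-up, output = threshold + overshoot/10 = -15 + 1.5 = -13.5 dBFS.
Gap to target: 13.5 dB.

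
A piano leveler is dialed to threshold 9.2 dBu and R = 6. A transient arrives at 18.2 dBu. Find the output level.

The input is 9 dB above the 9.2 dBu threshold.
The 9 dB excess becomes 1.5 dB after 6:1 reduction.
So the level is 9.2 + 1.5 = 10.7 dBu.

10.7 dBu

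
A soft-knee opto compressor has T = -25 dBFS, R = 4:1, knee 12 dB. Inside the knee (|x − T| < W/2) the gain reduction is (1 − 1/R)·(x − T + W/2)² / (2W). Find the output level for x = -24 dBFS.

-25.53125 dBFS

x − T + W/2 = -24 − (-25) + 6 = 7.
GR = (1 − 1/4) × 7² / 24 = 0.75 × 49 / 24 = 1.53125 dB.
Output = -24 − 1.53125 = -25.53125 dBFS.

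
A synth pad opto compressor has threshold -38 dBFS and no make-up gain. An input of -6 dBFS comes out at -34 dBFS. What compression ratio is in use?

8:1

Input overshoot = -6 − (-38) = 32 dB; output overshoot = -34 − (-38) = 4 dB.
Ratio = 32 / 4 = 8.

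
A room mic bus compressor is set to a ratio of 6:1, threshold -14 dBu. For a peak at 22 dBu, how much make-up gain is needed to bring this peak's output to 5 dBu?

13 dB

The peak compresses to -14 + 36/6 = -8 dBu.
To reach 5 dBu requires 5 − (-8) = 13 dB of make-up.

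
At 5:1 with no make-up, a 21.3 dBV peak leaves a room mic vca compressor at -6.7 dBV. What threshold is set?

Input is 35 dB above T (since output overshoot × R = input overshoot: (-6.7 − T)·5 = 21.3 − T gives T = -13.7 dBV).
Check: -13.7 + (21.3 − (-13.7))/5 = -13.7 + 7 = -6.7 dBV. ✓

-13.7 dBV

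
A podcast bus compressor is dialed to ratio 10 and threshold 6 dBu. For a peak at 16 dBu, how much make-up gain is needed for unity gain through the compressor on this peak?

Without make-up, output = threshold + overshoot/10 = 6 + 1 = 7 dBu.
Gap to target: 9 dB.

9 dB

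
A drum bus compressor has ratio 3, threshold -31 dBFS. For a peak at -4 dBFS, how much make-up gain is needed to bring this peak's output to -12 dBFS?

Overshoot 27 dB → 27/3 = 9 dB after compression, so the compressed level is -31 + 9 = -22 dBFS.
Make-up = target − compressed = -12 − (-22) = 10 dB.

10 dB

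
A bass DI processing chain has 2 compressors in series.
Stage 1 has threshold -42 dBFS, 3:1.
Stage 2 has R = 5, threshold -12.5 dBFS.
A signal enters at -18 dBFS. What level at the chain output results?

-34 dBFS

Stage 1: -18 dBFS is 24 dB over -42 dBFS; at 3:1 that becomes 8 dB over, giving -34 dBFS.
Stage 2: -34 dBFS ≤ -12.5 dBFS, so stage 2 doesn't engage; output -34 dBFS.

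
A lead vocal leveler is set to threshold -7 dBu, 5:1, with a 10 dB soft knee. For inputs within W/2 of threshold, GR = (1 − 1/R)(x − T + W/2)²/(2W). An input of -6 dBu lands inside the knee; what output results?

-7.44 dBu

x − T + W/2 = -6 − (-7) + 5 = 6.
GR = (1 − 1/5) × 6² / 20 = 0.8 × 36 / 20 = 1.44 dB.
Output = -6 − 1.44 = -7.44 dBu.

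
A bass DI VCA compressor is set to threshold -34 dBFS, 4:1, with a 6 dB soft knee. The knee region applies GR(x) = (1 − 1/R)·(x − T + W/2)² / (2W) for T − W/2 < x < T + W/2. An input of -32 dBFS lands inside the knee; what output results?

x − T + W/2 = -32 − (-34) + 3 = 5.
GR = (1 − 1/4) × 5² / 12 = 0.75 × 25 / 12 = 1.5625 dB.
Output = -32 − 1.5625 = -33.5625 dBFS.

-33.5625 dBFS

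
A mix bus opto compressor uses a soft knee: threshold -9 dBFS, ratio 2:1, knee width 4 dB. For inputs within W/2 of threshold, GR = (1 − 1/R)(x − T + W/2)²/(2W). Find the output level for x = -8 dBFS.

x − T + W/2 = -8 − (-9) + 2 = 3.
GR = (1 − 1/2) × 3² / 8 = 0.5 × 9 / 8 = 0.5625 dB.
Output = -8 − 0.5625 = -8.5625 dBFS.

-8.5625 dBFS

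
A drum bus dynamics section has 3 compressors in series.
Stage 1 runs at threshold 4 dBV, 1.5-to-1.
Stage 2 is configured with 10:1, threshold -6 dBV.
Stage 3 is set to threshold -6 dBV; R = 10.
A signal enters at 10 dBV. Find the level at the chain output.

Stage 1: overshoot 6 dB → 6/1.5 = 4 dB → 8 dBV.
Stage 2: 8 dBV is 14 dB over -6 dBV; at 10:1 that becomes 1.4 dB over, giving -4.6 dBV.
Stage 3: -4.6 dBV is 1.4 dB over -6 dBV; at 10:1 that becomes 0.14 dB over, giving -5.86 dBV.

-5.86 dBV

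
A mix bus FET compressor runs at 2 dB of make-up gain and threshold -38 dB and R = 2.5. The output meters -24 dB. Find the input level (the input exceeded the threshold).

-8 dB

Remove make-up: -24 − 2 = -26 dB.
The compressed level sits -26 − (-38) = 12 dB over threshold.
Input overshoot = R × output overshoot = 30 dB → input = -38 + 30 = -8 dB.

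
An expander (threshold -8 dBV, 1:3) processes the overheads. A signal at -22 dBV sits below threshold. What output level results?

Below threshold, a 1:3 expander applies gain = (3−1)×(T − x) of attenuation.
(3−1) × 14 = 28 dB, so output = -22 − 28 = -50 dBV.

-50 dBV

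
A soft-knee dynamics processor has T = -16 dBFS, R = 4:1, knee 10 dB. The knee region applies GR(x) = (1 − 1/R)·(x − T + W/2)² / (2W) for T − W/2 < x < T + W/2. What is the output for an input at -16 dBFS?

x − T + W/2 = -16 − (-16) + 5 = 5.
GR = (1 − 1/4) × 5² / 20 = 0.75 × 25 / 20 = 0.9375 dB.
Output = -16 − 0.9375 = -16.9375 dBFS.

-16.9375 dBFS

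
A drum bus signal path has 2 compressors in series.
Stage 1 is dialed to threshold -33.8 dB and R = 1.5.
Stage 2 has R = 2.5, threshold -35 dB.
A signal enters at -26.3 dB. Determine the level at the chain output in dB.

-32.52 dB

Stage 1: overshoot 7.5 dB → 7.5/1.5 = 5 dB → -28.8 dB.
Stage 2: -28.8 dB is 6.2 dB over -35 dB; at 2.5:1 that becomes 2.48 dB over, giving -32.52 dB.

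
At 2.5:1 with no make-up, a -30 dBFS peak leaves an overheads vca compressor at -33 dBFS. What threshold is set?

Input is 5 dB above T (since output overshoot × R = input overshoot: (-33 − T)·2.5 = -30 − T gives T = -35 dBFS).
Check: -35 + (-30 − (-35))/2.5 = -35 + 2 = -33 dBFS. ✓

-35 dBFS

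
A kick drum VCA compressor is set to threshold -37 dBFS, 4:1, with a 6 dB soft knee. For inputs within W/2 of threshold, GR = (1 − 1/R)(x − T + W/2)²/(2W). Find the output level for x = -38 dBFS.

x − T + W/2 = -38 − (-37) + 3 = 2.
GR = (1 − 1/4) × 2² / 12 = 0.75 × 4 / 12 = 0.25 dB.
Output = -38 − 0.25 = -38.25 dBFS.

-38.25 dBFS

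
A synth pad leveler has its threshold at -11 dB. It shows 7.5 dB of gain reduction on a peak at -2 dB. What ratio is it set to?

6:1

Input overshoot = -2 − (-11) = 9 dB.
Output overshoot = 9 − 7.5 = 1.5 dB.
Ratio = input overshoot / output overshoot = 9 / 1.5 = 6.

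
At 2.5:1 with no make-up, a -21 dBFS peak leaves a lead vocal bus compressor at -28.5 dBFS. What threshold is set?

-33.5 dBFS

Input is 12.5 dB above T (since output overshoot × R = input overshoot: (-28.5 − T)·2.5 = -21 − T gives T = -33.5 dBFS).
Check: -33.5 + (-21 − (-33.5))/2.5 = -33.5 + 5 = -28.5 dBFS. ✓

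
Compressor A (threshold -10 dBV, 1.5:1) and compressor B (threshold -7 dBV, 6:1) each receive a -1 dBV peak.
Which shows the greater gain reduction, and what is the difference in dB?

A: 9 dB over, compressed to 6 dB over, so 3 dB of GR.
B: 6 dB over, compressed to 1 dB over, so 5 dB of GR.
Difference: 2 dB in favour of B.

B, by 2 dB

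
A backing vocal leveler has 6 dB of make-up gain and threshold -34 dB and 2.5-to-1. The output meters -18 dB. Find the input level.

Before make-up, the level was -18 − 6 = -24 dB.
The compressed level sits -24 − (-34) = 10 dB over threshold.
Input overshoot = R × output overshoot = 25 dB → input = -34 + 25 = -9 dB.

-9 dB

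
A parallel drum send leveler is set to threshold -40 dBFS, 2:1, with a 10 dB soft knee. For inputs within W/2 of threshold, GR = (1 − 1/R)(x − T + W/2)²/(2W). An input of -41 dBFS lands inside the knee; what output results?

-41.4 dBFS

x − T + W/2 = -41 − (-40) + 5 = 4.
GR = (1 − 1/2) × 4² / 20 = 0.5 × 16 / 20 = 0.4 dB.
Output = -41 − 0.4 = -41.4 dBFS.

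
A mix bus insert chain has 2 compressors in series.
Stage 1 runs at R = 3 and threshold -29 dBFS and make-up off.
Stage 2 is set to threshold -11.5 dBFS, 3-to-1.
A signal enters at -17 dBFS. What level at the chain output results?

-25 dBFS

Stage 1: 12 dB above -29 dBFS, reduced 3:1 to 4 dB above → -25 dBFS.
Stage 2: -25 dBFS is at or below the -11.5 dBFS threshold — no compression; output -25 dBFS.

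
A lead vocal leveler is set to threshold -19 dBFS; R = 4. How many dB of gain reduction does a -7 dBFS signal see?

Overshoot = -7 − (-19) = 12 dB.
At 4:1, output sits 12/4 = 3 dB above threshold.
GR = overshoot in − overshoot out = 12 − 3 = 9 dB.

9 dB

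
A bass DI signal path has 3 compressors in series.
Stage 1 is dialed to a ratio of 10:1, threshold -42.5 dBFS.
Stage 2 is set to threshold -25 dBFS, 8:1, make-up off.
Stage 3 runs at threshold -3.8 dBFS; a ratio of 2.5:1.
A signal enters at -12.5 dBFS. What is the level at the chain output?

-39.5 dBFS

Stage 1: -12.5 dBFS is 30 dB over -42.5 dBFS; at 10:1 that becomes 3 dB over, giving -39.5 dBFS.
Stage 2: below threshold (-39.5 ≤ -25); passes unchanged; output -39.5 dBFS.
Stage 3: -39.5 dBFS is at or below the -3.8 dBFS threshold — no compression; output -39.5 dBFS.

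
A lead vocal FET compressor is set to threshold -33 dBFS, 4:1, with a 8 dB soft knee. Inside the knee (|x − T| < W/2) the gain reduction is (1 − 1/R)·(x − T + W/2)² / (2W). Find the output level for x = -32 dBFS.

x − T + W/2 = -32 − (-33) + 4 = 5.
GR = (1 − 1/4) × 5² / 16 = 0.75 × 25 / 16 = 1.171875 dB.
Output = -32 − 1.171875 = -33.171875 dBFS.

-33.171875 dBFS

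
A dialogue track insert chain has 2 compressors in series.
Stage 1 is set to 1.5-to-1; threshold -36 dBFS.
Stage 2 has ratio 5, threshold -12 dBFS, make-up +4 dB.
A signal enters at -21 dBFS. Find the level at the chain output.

-22 dBFS

Stage 1: -21 dBFS is 15 dB over -36 dBFS; at 1.5:1 that becomes 10 dB over, giving -26 dBFS.
Stage 2: below threshold (-26 ≤ -12); passes unchanged; make-up brings it to -22 dBFS.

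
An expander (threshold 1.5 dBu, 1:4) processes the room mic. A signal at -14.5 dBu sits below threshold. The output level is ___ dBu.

-62.5 dBu

Below threshold, a 1:4 expander applies gain = (4−1)×(T − x) of attenuation.
(4−1) × 16 = 48 dB, so output = -14.5 − 48 = -62.5 dBu.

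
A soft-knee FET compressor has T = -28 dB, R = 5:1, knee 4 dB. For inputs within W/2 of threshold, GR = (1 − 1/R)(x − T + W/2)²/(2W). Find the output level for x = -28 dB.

-28.4 dB

x − T + W/2 = -28 − (-28) + 2 = 2.
GR = (1 − 1/5) × 2² / 8 = 0.8 × 4 / 8 = 0.4 dB.
Output = -28 − 0.4 = -28.4 dB.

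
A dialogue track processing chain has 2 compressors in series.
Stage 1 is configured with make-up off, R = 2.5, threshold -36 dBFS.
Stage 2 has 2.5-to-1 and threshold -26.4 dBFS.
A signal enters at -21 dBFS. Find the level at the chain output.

-30 dBFS

Stage 1: -21 dBFS is 15 dB over -36 dBFS; at 2.5:1 that becomes 6 dB over, giving -30 dBFS.
Stage 2: below threshold (-30 ≤ -26.4); passes unchanged; output -30 dBFS.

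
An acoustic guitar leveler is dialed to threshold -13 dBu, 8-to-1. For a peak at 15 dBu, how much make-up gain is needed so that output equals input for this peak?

24.5 dB

The peak compresses to -13 + 28/8 = -9.5 dBu.
To reach 15 dBu requires 15 − (-9.5) = 24.5 dB of make-up.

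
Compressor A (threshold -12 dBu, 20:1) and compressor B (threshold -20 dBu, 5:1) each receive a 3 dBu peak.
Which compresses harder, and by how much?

B, by 4.15 dB

A: GR = 15 − 15/20 = 14.25 dB.
B: GR = 23 − 23/5 = 18.4 dB.
Difference: 4.15 dB in favour of B.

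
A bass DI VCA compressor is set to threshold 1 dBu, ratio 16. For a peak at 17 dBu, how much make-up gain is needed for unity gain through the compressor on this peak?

Overshoot 16 dB → 16/16 = 1 dB after compression, so the compressed level is 1 + 1 = 2 dBu.
Make-up = target − compressed = 17 − 2 = 15 dB.

15 dB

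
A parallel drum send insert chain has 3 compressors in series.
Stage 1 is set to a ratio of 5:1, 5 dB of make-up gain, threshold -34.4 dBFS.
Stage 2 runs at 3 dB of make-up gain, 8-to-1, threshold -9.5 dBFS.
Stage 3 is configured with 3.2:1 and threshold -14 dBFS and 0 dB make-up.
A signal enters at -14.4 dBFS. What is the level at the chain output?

-22.4 dBFS

Stage 1: 20 dB above -34.4 dBFS, reduced 5:1 to 4 dB above → -30.4 dBFS; +5 dB make-up → -25.4 dBFS.
Stage 2: -25.4 dBFS is at or below the -9.5 dBFS threshold — no compression; make-up brings it to -22.4 dBFS.
Stage 3: below threshold (-22.4 ≤ -14); passes unchanged; output -22.4 dBFS.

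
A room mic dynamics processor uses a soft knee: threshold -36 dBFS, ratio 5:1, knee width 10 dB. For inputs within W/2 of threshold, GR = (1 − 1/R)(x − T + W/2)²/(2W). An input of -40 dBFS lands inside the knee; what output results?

x − T + W/2 = -40 − (-36) + 5 = 1.
GR = (1 − 1/5) × 1² / 20 = 0.8 × 1 / 20 = 0.04 dB.
Output = -40 − 0.04 = -40.04 dBFS.

-40.04 dBFS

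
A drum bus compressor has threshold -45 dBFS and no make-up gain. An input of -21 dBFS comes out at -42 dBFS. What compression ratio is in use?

Input overshoot = -21 − (-45) = 24 dB; output overshoot = -42 − (-45) = 3 dB.
Ratio = 24 / 3 = 8.

8:1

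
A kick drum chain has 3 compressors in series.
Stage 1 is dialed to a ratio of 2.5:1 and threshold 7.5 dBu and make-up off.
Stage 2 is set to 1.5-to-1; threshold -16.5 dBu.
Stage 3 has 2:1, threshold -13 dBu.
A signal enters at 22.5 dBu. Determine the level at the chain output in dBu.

-4.75 dBu

Stage 1: overshoot 15 dB → 15/2.5 = 6 dB → 13.5 dBu.
Stage 2: 13.5 dBu is 30 dB over -16.5 dBu; at 1.5:1 that becomes 20 dB over, giving 3.5 dBu.
Stage 3: 3.5 dBu is 16.5 dB over -13 dBu; at 2:1 that becomes 8.25 dB over, giving -4.75 dBu.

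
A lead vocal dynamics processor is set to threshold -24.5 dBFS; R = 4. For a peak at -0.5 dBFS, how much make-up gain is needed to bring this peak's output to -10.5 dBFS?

The peak compresses to -24.5 + 24/4 = -18.5 dBFS.
To reach -10.5 dBFS requires -10.5 − (-18.5) = 8 dB of make-up.

8 dB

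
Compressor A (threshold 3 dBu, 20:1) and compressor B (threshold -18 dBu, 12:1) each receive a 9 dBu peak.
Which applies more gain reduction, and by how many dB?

B, by 19.05 dB

A: 6 dB over, compressed to 0.3 dB over, so 5.7 dB of GR.
B: 27 dB over, compressed to 2.25 dB over, so 24.75 dB of GR.
Difference: 19.05 dB in favour of B.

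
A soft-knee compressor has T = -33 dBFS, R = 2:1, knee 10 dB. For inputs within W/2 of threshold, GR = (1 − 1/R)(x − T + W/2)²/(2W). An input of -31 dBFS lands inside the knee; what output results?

-32.225 dBFS

x − T + W/2 = -31 − (-33) + 5 = 7.
GR = (1 − 1/2) × 7² / 20 = 0.5 × 49 / 20 = 1.225 dB.
Output = -31 − 1.225 = -32.225 dBFS.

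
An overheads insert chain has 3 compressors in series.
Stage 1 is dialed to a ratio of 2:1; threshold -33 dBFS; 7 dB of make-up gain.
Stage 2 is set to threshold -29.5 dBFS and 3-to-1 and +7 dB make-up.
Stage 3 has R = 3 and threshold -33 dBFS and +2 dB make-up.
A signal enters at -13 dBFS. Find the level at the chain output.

-26 dBFS

Stage 1: 20 dB above -33 dBFS, reduced 2:1 to 10 dB above → -23 dBFS; +7 dB make-up → -16 dBFS.
Stage 2: -16 dBFS is 13.5 dB over -29.5 dBFS; at 3:1 that becomes 4.5 dB over, giving -25 dBFS; +7 dB make-up → -18 dBFS.
Stage 3: overshoot 15 dB → 15/3 = 5 dB → -28 dBFS; +2 dB make-up → -26 dBFS.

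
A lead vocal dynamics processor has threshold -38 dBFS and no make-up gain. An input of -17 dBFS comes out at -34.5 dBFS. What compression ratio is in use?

6:1

Input overshoot = -17 − (-38) = 21 dB; output overshoot = -34.5 − (-38) = 3.5 dB.
Ratio = 21 / 3.5 = 6.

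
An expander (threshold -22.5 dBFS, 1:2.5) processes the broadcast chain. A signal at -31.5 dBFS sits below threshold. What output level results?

-45 dBFS

The input is 9 dB below the -22.5 dBFS threshold.
A 1:2.5 expander multiplies undershoot by 2.5: 9 × 2.5 = 22.5 dB below threshold.
Output = -22.5 − 22.5 = -45 dBFS.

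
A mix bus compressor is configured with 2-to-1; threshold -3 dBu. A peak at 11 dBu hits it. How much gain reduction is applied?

Overshoot = 11 − (-3) = 14 dB.
A 2:1 ratio leaves 7 dB of that excess.
GR = overshoot in − overshoot out = 14 − 7 = 7 dB.

7 dB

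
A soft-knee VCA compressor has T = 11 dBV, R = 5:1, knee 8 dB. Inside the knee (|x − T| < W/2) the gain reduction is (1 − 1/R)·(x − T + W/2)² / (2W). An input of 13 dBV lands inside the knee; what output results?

x − T + W/2 = 13 − 11 + 4 = 6.
GR = (1 − 1/5) × 6² / 16 = 0.8 × 36 / 16 = 1.8 dB.
Output = 13 − 1.8 = 11.2 dBV.

11.2 dBV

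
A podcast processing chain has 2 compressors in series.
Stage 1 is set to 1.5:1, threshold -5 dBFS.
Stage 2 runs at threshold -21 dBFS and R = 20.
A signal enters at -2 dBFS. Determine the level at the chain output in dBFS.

-20.1 dBFS

Stage 1: overshoot 3 dB → 3/1.5 = 2 dB → -3 dBFS.
Stage 2: overshoot 18 dB → 18/20 = 0.9 dB → -20.1 dBFS.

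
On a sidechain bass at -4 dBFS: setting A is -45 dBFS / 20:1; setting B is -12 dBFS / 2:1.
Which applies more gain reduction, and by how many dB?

A: 41 dB over, compressed to 2.05 dB over, so 38.95 dB of GR.
B: 8 dB over, compressed to 4 dB over, so 4 dB of GR.
Difference: 34.95 dB in favour of A.

A, by 34.95 dB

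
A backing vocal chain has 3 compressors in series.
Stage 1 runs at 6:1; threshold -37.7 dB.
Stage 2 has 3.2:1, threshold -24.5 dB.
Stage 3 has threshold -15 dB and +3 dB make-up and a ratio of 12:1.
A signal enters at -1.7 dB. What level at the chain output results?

-28.7 dB

Stage 1: overshoot 36 dB → 36/6 = 6 dB → -31.7 dB.
Stage 2: below threshold (-31.7 ≤ -24.5); passes unchanged; output -31.7 dB.
Stage 3: -31.7 dB ≤ -15 dB, so stage 3 doesn't engage; make-up brings it to -28.7 dB.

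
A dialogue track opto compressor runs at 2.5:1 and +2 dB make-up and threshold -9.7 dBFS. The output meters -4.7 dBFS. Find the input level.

-2.2 dBFS

Remove make-up: -4.7 − 2 = -6.7 dBFS.
That's 3 dB above the -9.7 dBFS threshold.
Undo the ratio: input overshoot = 3 × 2.5 = 7.5 dB, giving input = -2.2 dBFS.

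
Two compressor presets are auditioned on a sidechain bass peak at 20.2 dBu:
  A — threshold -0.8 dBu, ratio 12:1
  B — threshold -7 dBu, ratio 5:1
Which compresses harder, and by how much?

B, by 2.51 dB

A: 21 dB over, compressed to 1.75 dB over, so 19.25 dB of GR.
B: 27.2 dB over, compressed to 5.44 dB over, so 21.76 dB of GR.
Difference: 2.51 dB in favour of B.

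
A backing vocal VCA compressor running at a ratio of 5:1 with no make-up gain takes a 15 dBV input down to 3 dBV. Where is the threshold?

0 dBV

Let T be the threshold. Output overshoot = (input overshoot)/R, so 3 − T = (15 − T)/5.
5·(3 − T) = 15 − T → 4·T = 15 − 15 = 0.
T = 0/4 = 0 dBV.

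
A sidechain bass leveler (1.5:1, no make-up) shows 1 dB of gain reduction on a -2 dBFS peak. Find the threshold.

Gain reduction = -2 − (-3) = 1 dB; output overshoot = GR / (R − 1) = 1 / 0.5 = 2 dB.
Threshold = output − output overshoot = -3 − 2 = -5 dBFS.

-5 dBFS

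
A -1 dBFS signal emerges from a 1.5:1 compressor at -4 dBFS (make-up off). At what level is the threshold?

Gain reduction = -1 − (-4) = 3 dB; output overshoot = GR / (R − 1) = 3 / 0.5 = 6 dB.
Threshold = output − output overshoot = -4 − 6 = -10 dBFS.

-10 dBFS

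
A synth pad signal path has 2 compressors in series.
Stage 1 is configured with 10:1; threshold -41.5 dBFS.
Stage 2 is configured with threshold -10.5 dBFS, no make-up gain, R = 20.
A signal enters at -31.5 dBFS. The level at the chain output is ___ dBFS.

-40.5 dBFS

Stage 1: 10 dB above -41.5 dBFS, reduced 10:1 to 1 dB above → -40.5 dBFS.
Stage 2: -40.5 dBFS ≤ -10.5 dBFS, so stage 2 doesn't engage; output -40.5 dBFS.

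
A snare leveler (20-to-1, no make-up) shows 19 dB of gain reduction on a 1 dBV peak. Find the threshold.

-19 dBV

Let T be the threshold. Output overshoot = (input overshoot)/R, so -18 − T = (1 − T)/20.
20·(-18 − T) = 1 − T → 19·T = -360 − 1 = -361.
T = -361/19 = -19 dBV.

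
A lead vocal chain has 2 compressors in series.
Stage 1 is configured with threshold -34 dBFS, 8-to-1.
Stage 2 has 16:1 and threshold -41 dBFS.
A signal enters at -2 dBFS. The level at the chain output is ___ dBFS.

Stage 1: overshoot 32 dB → 32/8 = 4 dB → -30 dBFS.
Stage 2: -30 dBFS is 11 dB over -41 dBFS; at 16:1 that becomes 0.6875 dB over, giving -40.3125 dBFS.

-40.3125 dBFS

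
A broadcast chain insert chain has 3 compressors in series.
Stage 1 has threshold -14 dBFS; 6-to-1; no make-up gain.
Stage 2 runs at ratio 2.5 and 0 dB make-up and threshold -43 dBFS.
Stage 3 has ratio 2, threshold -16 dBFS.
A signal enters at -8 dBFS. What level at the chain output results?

-31 dBFS

Stage 1: -8 dBFS is 6 dB over -14 dBFS; at 6:1 that becomes 1 dB over, giving -13 dBFS.
Stage 2: -13 dBFS is 30 dB over -43 dBFS; at 2.5:1 that becomes 12 dB over, giving -31 dBFS.
Stage 3: -31 dBFS ≤ -16 dBFS, so stage 3 doesn't engage; output -31 dBFS.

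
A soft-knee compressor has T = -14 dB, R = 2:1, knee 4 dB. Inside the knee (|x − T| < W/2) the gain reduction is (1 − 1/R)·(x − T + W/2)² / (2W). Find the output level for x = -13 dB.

-13.5625 dB

x − T + W/2 = -13 − (-14) + 2 = 3.
GR = (1 − 1/2) × 3² / 8 = 0.5 × 9 / 8 = 0.5625 dB.
Output = -13 − 0.5625 = -13.5625 dB.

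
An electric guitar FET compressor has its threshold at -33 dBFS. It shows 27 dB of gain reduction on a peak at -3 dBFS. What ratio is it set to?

10:1

Input overshoot = -3 − (-33) = 30 dB.
Output overshoot = 30 − 27 = 3 dB.
Ratio = input overshoot / output overshoot = 30 / 3 = 10.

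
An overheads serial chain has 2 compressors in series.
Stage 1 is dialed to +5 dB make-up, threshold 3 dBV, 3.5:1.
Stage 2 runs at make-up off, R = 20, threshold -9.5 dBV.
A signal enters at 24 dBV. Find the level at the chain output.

Stage 1: overshoot 21 dB → 21/3.5 = 6 dB → 9 dBV; +5 dB make-up → 14 dBV.
Stage 2: overshoot 23.5 dB → 23.5/20 = 1.175 dB → -8.325 dBV.

-8.325 dBV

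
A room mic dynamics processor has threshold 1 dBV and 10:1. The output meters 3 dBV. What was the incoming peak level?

21 dBV

That's 2 dB above the 1 dBV threshold.
Before 10:1 compression the overshoot was 2 × 10 = 20 dB, so input = 1 + 20 = 21 dBV.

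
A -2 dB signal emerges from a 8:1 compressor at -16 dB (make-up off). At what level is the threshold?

-18 dB

Gain reduction = -2 − (-16) = 14 dB; output overshoot = GR / (R − 1) = 14 / 7 = 2 dB.
Threshold = output − output overshoot = -16 − 2 = -18 dB.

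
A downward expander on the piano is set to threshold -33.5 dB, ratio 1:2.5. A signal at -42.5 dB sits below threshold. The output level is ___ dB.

-56 dB

Below threshold, a 1:2.5 expander applies gain = (2.5−1)×(T − x) of attenuation.
(2.5−1) × 9 = 13.5 dB, so output = -42.5 − 13.5 = -56 dB.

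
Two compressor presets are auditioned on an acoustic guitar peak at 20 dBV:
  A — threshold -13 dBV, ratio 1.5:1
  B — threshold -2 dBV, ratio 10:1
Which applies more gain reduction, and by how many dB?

A: 33 dB over, compressed to 22 dB over, so 11 dB of GR.
B: 22 dB over, compressed to 2.2 dB over, so 19.8 dB of GR.
B applies 8.8 dB more gain reduction.

B, by 8.8 dB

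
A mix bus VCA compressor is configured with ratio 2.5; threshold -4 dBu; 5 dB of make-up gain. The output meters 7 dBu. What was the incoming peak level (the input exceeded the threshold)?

11 dBu

Before make-up, the level was 7 − 5 = 2 dBu.
Post-compression overshoot = 2 − (-4) = 6 dB.
Before 2.5:1 compression the overshoot was 6 × 2.5 = 15 dB, so input = -4 + 15 = 11 dBu.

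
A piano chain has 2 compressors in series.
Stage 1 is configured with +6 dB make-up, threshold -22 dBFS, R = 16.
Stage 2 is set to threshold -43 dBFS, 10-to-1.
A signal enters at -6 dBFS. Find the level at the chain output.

Stage 1: 16 dB above -22 dBFS, reduced 16:1 to 1 dB above → -21 dBFS; +6 dB make-up → -15 dBFS.
Stage 2: -15 dBFS is 28 dB over -43 dBFS; at 10:1 that becomes 2.8 dB over, giving -40.2 dBFS.

-40.2 dBFS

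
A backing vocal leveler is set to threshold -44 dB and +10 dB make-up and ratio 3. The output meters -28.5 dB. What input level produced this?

-27.5 dB

Before make-up, the level was -28.5 − 10 = -38.5 dB.
The compressed level sits -38.5 − (-44) = 5.5 dB over threshold.
Before 3:1 compression the overshoot was 5.5 × 3 = 16.5 dB, so input = -44 + 16.5 = -27.5 dB.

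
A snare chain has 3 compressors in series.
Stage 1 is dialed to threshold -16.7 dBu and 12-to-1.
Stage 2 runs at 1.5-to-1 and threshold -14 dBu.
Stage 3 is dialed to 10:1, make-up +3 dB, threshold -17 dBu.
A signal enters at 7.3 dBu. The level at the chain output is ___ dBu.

-13.77 dBu

Stage 1: 24 dB above -16.7 dBu, reduced 12:1 to 2 dB above → -14.7 dBu.
Stage 2: -14.7 dBu ≤ -14 dBu, so stage 2 doesn't engage; output -14.7 dBu.
Stage 3: 2.3 dB above -17 dBu, reduced 10:1 to 0.23 dB above → -16.77 dBu; +3 dB make-up → -13.77 dBu.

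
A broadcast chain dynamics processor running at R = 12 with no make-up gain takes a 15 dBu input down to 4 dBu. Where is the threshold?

Input is 12 dB above T (since output overshoot × R = input overshoot: (4 − T)·12 = 15 − T gives T = 3 dBu).
Check: 3 + (15 − 3)/12 = 3 + 1 = 4 dBu. ✓

3 dBu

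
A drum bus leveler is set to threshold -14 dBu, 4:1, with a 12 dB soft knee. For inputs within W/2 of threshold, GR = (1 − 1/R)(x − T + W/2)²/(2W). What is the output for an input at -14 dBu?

-15.125 dBu

x − T + W/2 = -14 − (-14) + 6 = 6.
GR = (1 − 1/4) × 6² / 24 = 0.75 × 36 / 24 = 1.125 dB.
Output = -14 − 1.125 = -15.125 dBu.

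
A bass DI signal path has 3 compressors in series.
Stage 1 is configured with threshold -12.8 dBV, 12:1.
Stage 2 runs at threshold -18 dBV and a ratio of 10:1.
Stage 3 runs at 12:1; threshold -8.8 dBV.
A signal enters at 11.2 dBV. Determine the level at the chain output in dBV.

Stage 1: overshoot 24 dB → 24/12 = 2 dB → -10.8 dBV.
Stage 2: overshoot 7.2 dB → 7.2/10 = 0.72 dB → -17.28 dBV.
Stage 3: -17.28 dBV is at or below the -8.8 dBV threshold — no compression; output -17.28 dBV.

-17.28 dBV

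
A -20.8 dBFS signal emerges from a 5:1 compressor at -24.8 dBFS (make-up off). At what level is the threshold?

-25.8 dBFS

Gain reduction = -20.8 − (-24.8) = 4 dB; output overshoot = GR / (R − 1) = 4 / 4 = 1 dB.
Threshold = output − output overshoot = -24.8 − 1 = -25.8 dBFS.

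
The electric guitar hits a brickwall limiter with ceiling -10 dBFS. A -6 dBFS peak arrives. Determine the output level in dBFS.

The limiter clamps the peak to its -10 dBFS ceiling.

-10 dBFS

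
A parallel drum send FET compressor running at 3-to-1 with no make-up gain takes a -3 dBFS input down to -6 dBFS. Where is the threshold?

Input is 4.5 dB above T (since output overshoot × R = input overshoot: (-6 − T)·3 = -3 − T gives T = -7.5 dBFS).
Check: -7.5 + (-3 − (-7.5))/3 = -7.5 + 1.5 = -6 dBFS. ✓

-7.5 dBFS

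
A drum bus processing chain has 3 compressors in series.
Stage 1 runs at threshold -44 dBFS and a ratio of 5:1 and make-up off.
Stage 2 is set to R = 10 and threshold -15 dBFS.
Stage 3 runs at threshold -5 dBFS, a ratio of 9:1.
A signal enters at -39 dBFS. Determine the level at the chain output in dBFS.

Stage 1: -39 dBFS is 5 dB over -44 dBFS; at 5:1 that becomes 1 dB over, giving -43 dBFS.
Stage 2: -43 dBFS is at or below the -15 dBFS threshold — no compression; output -43 dBFS.
Stage 3: -43 dBFS is at or below the -5 dBFS threshold — no compression; output -43 dBFS.

-43 dBFS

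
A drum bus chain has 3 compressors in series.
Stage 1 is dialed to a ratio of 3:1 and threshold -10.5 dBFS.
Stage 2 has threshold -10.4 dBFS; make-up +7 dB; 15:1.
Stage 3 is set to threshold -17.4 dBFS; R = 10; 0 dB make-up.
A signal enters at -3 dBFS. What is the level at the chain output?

Stage 1: -3 dBFS is 7.5 dB over -10.5 dBFS; at 3:1 that becomes 2.5 dB over, giving -8 dBFS.
Stage 2: overshoot 2.4 dB → 2.4/15 = 0.16 dB → -10.24 dBFS; +7 dB make-up → -3.24 dBFS.
Stage 3: -3.24 dBFS is 14.16 dB over -17.4 dBFS; at 10:1 that becomes 1.416 dB over, giving -15.984 dBFS.

-15.984 dBFS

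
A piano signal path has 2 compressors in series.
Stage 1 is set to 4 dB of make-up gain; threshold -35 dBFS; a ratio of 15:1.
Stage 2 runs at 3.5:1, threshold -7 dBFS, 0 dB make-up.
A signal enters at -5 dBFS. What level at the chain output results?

-29 dBFS

Stage 1: -5 dBFS is 30 dB over -35 dBFS; at 15:1 that becomes 2 dB over, giving -33 dBFS; +4 dB make-up → -29 dBFS.
Stage 2: -29 dBFS ≤ -7 dBFS, so stage 2 doesn't engage; output -29 dBFS.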